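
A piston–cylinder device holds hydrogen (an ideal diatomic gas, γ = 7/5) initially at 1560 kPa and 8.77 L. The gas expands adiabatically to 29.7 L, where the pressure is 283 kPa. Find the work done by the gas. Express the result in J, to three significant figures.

Adiabatic: W = (P₁V₁ − P₂V₂)/(γ − 1) with γ = 7/5.
P₁V₁ = 13681 J, P₂V₂ = 8405 J.
W = (13681 − 8405) / 0.4 = 13190 J.

W ≈ 13200 J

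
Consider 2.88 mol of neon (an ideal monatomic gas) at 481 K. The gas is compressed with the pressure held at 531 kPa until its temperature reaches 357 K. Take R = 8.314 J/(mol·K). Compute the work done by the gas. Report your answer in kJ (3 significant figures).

W ≈ -2.97 kJ

Isobaric: W = P ΔV = nR ΔT.
W = (2.88)(8.314)(357 − 481) = -2969 J.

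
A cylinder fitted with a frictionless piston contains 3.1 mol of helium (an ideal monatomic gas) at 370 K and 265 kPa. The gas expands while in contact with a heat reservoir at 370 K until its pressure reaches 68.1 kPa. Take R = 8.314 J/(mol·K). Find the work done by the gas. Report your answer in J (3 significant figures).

Isothermal process: W = nRT ln(V₂/V₁) = nRT ln(P₁/P₂).
W = (3.1)(8.314)(370) × ln(265/68.1)
  = 9536 × ln(3.891) = 9536 × 1.359
W_by_gas = 12957 J.

W ≈ 13000 J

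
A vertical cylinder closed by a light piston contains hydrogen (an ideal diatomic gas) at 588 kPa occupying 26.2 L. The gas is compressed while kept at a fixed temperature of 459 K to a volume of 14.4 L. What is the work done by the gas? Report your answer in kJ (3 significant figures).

Isothermal: W = nRT ln(V₂/V₁) = P₁V₁ ln(V₂/V₁).
P₁V₁ = (588 kPa)(26.2 L) = 15406 J.
W = 15406 × ln(14.4/26.2) = 15406 × -0.5985
W_by_gas = -9221 J.

W ≈ -9.22 kJ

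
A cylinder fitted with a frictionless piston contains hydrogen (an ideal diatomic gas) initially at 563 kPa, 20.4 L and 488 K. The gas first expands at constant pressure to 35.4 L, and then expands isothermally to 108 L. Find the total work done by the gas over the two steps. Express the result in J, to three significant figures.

W_total ≈ 30700 J

Step 1 (isobaric): W = PΔV = (563 kPa)(35.4 − 20.4 L) = 8445 J.
After step 1: P = 563 kPa, V = 35.4 L, T = 846.8 K.
Step 2 (isothermal): W = P₁V₁ ln(V₂/V₁) = (19930) ln(108/35.4) = 22231 J.
W_total = 8445 + 22231 = 30676 J.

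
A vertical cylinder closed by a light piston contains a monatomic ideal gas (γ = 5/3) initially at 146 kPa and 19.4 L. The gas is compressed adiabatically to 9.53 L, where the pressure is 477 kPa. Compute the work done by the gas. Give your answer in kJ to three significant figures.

W ≈ -2.57 kJ

Adiabatic: W = (P₁V₁ − P₂V₂)/(γ − 1) with γ = 5/3.
P₁V₁ = 2832 J, P₂V₂ = 4546 J.
W = (2832 − 4546) / 0.6667 = -2570 J.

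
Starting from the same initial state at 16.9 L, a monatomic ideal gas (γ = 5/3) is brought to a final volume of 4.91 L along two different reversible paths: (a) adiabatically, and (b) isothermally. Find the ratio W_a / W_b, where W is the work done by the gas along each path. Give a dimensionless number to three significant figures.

Path (a) adiabatic: W = P₁V₁(1 − (V₁/V₂)^(γ−1))/(γ−1) → W_a/(P₁V₁) = -1.919.
Path (b) isothermal: W = P₁V₁ ln(V₂/V₁) → W_b/(P₁V₁) = -1.236.
W_a / W_b = -1.919 / -1.236 = 1.553.

W_a / W_b ≈ 1.55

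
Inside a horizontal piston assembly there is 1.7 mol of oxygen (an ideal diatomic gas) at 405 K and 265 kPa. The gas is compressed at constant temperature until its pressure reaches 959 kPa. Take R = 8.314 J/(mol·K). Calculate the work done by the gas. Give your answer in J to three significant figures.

W ≈ -7360 J

Isothermal process: W = nRT ln(V₂/V₁) = nRT ln(P₁/P₂).
W = (1.7)(8.314)(405) × ln(265/959)
  = 5724 × ln(0.2763) = 5724 × -1.286
W_by_gas = -7362 J.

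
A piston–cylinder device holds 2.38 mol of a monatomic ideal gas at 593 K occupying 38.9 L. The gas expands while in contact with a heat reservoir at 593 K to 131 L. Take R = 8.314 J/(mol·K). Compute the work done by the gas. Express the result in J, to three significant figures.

Isothermal: W = nRT ln(V₂/V₁).
W = (2.38)(8.314)(593) × ln(131/38.9)
  = 11734 × 1.214
W_by_gas = 14247 J.

W ≈ 14200 J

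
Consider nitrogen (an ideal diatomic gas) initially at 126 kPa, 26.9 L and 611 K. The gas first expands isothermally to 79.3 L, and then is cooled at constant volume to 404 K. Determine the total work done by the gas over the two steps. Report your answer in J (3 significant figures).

Step 1 (isothermal): W = P₁V₁ ln(V₂/V₁) = (3389) ln(79.3/26.9) = 3664 J.
Step 2 (isochoric): W = 0 (constant volume).
W_total = 3664 + 0 = 3664 J.

W_total ≈ 3660 J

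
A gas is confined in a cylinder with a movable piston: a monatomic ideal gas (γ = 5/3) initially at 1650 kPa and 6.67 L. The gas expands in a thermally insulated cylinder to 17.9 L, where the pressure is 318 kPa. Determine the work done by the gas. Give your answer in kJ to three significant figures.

W ≈ 7.97 kJ

Adiabatic: W = (P₁V₁ − P₂V₂)/(γ − 1) with γ = 5/3.
P₁V₁ = 11006 J, P₂V₂ = 5692 J.
W = (11006 − 5692) / 0.6667 = 7970 J.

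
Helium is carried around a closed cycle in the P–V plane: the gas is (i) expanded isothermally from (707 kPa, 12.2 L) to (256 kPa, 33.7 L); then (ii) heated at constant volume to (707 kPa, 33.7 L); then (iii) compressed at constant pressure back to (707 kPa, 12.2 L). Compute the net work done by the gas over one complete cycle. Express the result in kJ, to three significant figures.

Leg (i): W = PᵢVᵢ ln(V_f/Vᵢ) = (8625) ln(33.7/12.2) = 8764 J.
Leg (ii): W = 0.
Leg (iii): W = PΔV = (707)(12.2 − 33.7) = -15201 J.
W_net = 8764 − 15201 = -6437 J.

W_net ≈ -6.44 kJ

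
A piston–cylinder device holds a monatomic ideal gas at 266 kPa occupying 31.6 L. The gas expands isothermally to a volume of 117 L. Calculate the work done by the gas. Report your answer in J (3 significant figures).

Isothermal: W = nRT ln(V₂/V₁) = P₁V₁ ln(V₂/V₁).
P₁V₁ = (266 kPa)(31.6 L) = 8406 J.
W = 8406 × ln(117/31.6) = 8406 × 1.309
W_by_gas = 11003 J.

W ≈ 11000 J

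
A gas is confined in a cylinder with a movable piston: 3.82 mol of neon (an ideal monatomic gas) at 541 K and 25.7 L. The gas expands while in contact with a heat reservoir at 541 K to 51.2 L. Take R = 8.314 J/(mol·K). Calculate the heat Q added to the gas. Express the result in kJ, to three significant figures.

Isothermal ⇒ ΔU = 0, so Q = W = nRT ln(V₂/V₁).
Q = (3.82)(8.314)(541) ln(51.2/25.7) = 17182 × 0.6892 = 11843 J.

Q ≈ 11.8 kJ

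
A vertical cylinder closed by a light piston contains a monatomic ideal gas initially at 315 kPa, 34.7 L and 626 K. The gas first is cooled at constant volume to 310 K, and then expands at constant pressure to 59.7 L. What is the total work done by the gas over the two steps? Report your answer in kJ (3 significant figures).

W_total ≈ 3.90 kJ

Step 1 (isochoric): W = 0 (constant volume).
After step 1: P = 156 kPa (V unchanged).
Step 2 (isobaric): W = PΔV = (156 kPa)(59.7 − 34.7 L) = 3900 J.
W_total = 0 + 3900 = 3900 J.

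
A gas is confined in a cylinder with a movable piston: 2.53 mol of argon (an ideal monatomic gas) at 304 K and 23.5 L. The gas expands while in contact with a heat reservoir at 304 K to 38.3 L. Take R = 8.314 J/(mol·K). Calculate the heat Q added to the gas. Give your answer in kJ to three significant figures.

Isothermal ⇒ ΔU = 0, so Q = W = nRT ln(V₂/V₁).
Q = (2.53)(8.314)(304) ln(38.3/23.5) = 6394 × 0.4884 = 3123 J.

Q ≈ 3.12 kJ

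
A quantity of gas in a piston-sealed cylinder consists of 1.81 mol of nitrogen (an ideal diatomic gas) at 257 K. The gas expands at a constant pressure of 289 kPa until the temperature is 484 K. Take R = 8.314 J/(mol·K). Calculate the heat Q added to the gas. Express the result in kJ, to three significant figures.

Q ≈ 12.0 kJ

Isobaric: W = nRΔT = (1.81)(8.314)(227) = 3416 J.
ΔU = nCᵥΔT with Cᵥ = 5R/2: ΔU = (1.81)(20.79)(227) = 8540 J.
Q = ΔU + W = 8540 + 3416 = 11956 J.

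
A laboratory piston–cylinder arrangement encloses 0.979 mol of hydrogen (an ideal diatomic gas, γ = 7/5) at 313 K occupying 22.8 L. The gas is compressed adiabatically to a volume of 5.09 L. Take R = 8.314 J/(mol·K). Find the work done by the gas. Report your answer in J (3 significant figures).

Adiabatic: TV^(γ−1) = const with γ = 7/5.
T₂ = T₁ (V₁/V₂)^(γ−1) = 313 × (22.8/5.09)^0.4 = 313 × 1.822 = 570.2 K.
W_by = nCᵥ(T₁ − T₂) = (0.979)(20.79)(313 − 570.2) = -5234 J.

W ≈ -5230 J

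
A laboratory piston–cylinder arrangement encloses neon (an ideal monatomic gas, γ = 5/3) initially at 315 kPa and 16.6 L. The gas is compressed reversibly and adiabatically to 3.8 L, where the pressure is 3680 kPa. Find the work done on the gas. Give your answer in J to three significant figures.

Adiabatic: W = (P₁V₁ − P₂V₂)/(γ − 1) with γ = 5/3.
P₁V₁ = 5229 J, P₂V₂ = 13984 J.
W = (5229 − 13984) / 0.6667 = -13132 J.
Work on gas = −W_by = 13132 J.

W ≈ 13100 J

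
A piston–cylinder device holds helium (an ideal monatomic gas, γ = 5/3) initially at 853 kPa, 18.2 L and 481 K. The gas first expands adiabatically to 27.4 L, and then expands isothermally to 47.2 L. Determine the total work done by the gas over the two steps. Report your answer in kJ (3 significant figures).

W_total ≈ 12.0 kJ

Step 1 (adiabatic): W = (P₁V₁ − P₂V₂)/(γ−1) = (15525 − 11819)/0.667 = 5559 J.
After step 1: P = 431.3 kPa, V = 27.4 L, T = 366.2 K.
Step 2 (isothermal): W = P₁V₁ ln(V₂/V₁) = (11819) ln(47.2/27.4) = 6428 J.
W_total = 5559 + 6428 = 11987 J.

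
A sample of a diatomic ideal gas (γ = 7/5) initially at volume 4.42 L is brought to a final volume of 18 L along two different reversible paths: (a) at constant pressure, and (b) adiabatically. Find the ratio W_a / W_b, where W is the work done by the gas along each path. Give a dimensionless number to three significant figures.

W_a / W_b ≈ 2.86

Path (a) isobaric: W = P₁(V₂ − V₁) → W_a/(P₁V₁) = 3.072.
Path (b) adiabatic: W = P₁V₁(1 − (V₁/V₂)^(γ−1))/(γ−1) → W_b/(P₁V₁) = 1.074.
W_a / W_b = 3.072 / 1.074 = 2.86.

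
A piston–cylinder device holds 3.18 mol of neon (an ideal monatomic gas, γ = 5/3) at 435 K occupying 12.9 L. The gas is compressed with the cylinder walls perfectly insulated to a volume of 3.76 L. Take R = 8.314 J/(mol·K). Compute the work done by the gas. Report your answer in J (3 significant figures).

W ≈ -22000 J

Adiabatic: TV^(γ−1) = const with γ = 5/3.
T₂ = T₁ (V₁/V₂)^(γ−1) = 435 × (12.9/3.76)^0.667 = 435 × 2.275 = 989.5 K.
W_by = nCᵥ(T₁ − T₂) = (3.18)(12.47)(435 − 989.5) = -21991 J.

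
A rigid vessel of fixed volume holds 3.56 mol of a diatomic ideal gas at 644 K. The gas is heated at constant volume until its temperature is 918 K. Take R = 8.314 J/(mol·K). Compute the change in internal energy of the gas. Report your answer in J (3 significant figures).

Constant volume ⇒ W = 0, so Q = ΔU = nCᵥΔT with Cᵥ = 5R/2 = 20.79 J/(mol·K).
ΔU = (3.56)(20.79)(918 − 644) = 20275 J.

ΔU ≈ 20300 J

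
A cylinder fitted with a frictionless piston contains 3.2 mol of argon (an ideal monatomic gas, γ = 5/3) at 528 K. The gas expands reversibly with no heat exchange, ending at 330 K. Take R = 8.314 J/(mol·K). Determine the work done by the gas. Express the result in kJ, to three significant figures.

Adiabatic ⇒ Q = 0, so W_by = −ΔU = nCᵥ(T₁ − T₂).
Cᵥ = 3R/2 = 12.47 J/(mol·K).
W = (3.2)(12.47)(528 − 330) = 7902 J.

W ≈ 7.90 kJ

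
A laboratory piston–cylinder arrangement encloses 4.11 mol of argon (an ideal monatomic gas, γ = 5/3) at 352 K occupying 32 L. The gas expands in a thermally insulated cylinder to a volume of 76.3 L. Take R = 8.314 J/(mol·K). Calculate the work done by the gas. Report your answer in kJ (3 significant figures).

W ≈ 7.93 kJ

Adiabatic: TV^(γ−1) = const with γ = 5/3.
T₂ = T₁ (V₁/V₂)^(γ−1) = 352 × (32/76.3)^0.667 = 352 × 0.5603 = 197.2 K.
W_by = nCᵥ(T₁ − T₂) = (4.11)(12.47)(352 − 197.2) = 7933 J.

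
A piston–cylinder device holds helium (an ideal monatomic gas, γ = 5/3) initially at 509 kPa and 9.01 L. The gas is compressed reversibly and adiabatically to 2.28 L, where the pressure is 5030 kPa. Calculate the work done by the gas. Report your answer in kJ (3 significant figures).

W ≈ -10.3 kJ

Adiabatic: W = (P₁V₁ − P₂V₂)/(γ − 1) with γ = 5/3.
P₁V₁ = 4586 J, P₂V₂ = 11468 J.
W = (4586 − 11468) / 0.6667 = -10323 J.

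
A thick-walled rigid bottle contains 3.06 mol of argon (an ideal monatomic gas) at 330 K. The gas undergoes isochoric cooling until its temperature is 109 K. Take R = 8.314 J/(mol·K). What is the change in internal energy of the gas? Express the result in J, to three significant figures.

ΔU ≈ -8430 J

Constant volume ⇒ W = 0, so Q = ΔU = nCᵥΔT with Cᵥ = 3R/2 = 12.47 J/(mol·K).
ΔU = (3.06)(12.47)(109 − 330) = -8434 J.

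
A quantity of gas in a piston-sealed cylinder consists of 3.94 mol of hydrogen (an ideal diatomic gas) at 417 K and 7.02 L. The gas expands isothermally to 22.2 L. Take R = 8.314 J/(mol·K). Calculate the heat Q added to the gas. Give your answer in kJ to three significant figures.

Isothermal ⇒ ΔU = 0, so Q = W = nRT ln(V₂/V₁).
Q = (3.94)(8.314)(417) ln(22.2/7.02) = 13660 × 1.151 = 15727 J.

Q ≈ 15.7 kJ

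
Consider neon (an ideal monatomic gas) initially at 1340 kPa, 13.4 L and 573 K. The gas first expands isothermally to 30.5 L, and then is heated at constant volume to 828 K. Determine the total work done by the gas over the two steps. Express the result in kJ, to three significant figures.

W_total ≈ 14.8 kJ

Step 1 (isothermal): W = P₁V₁ ln(V₂/V₁) = (17956) ln(30.5/13.4) = 14768 J.
Step 2 (isochoric): W = 0 (constant volume).
W_total = 14768 + 0 = 14768 J.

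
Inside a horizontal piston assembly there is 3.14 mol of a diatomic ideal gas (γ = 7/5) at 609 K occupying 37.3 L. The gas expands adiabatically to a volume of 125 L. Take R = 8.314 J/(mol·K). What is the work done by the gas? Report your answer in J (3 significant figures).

Adiabatic: TV^(γ−1) = const with γ = 7/5.
T₂ = T₁ (V₁/V₂)^(γ−1) = 609 × (37.3/125)^0.4 = 609 × 0.6165 = 375.4 K.
W_by = nCᵥ(T₁ − T₂) = (3.14)(20.79)(609 − 375.4) = 15243 J.

W ≈ 15200 J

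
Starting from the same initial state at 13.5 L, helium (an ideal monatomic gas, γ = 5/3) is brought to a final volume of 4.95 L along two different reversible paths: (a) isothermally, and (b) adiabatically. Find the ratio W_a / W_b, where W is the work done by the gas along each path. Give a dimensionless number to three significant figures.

W_a / W_b ≈ 0.703

Path (a) isothermal: W = P₁V₁ ln(V₂/V₁) → W_a/(P₁V₁) = -1.003.
Path (b) adiabatic: W = P₁V₁(1 − (V₁/V₂)^(γ−1))/(γ−1) → W_b/(P₁V₁) = -1.428.
W_a / W_b = -1.003 / -1.428 = 0.7026.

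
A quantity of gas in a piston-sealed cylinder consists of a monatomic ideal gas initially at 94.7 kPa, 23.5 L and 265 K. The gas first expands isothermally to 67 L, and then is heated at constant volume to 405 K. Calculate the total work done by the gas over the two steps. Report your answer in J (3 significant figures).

Step 1 (isothermal): W = P₁V₁ ln(V₂/V₁) = (2225) ln(67/23.5) = 2332 J.
Step 2 (isochoric): W = 0 (constant volume).
W_total = 2332 + 0 = 2332 J.

W_total ≈ 2330 J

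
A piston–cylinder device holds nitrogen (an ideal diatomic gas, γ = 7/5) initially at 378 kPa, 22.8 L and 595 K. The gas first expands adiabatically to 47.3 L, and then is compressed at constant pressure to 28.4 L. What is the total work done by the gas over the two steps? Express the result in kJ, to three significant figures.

W_total ≈ 2.88 kJ

Step 1 (adiabatic): W = (P₁V₁ − P₂V₂)/(γ−1) = (8618 − 6437)/0.4 = 5455 J.
After step 1: P = 136.1 kPa, V = 47.3 L, T = 444.4 K.
Step 2 (isobaric): W = PΔV = (136.1 kPa)(28.4 − 47.3 L) = -2572 J.
W_total = 5455 − 2572 = 2883 J.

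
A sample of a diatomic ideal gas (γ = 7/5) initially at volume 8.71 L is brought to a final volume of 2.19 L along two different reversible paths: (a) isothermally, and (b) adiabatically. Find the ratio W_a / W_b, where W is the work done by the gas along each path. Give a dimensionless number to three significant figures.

Path (a) isothermal: W = P₁V₁ ln(V₂/V₁) → W_a/(P₁V₁) = -1.381.
Path (b) adiabatic: W = P₁V₁(1 − (V₁/V₂)^(γ−1))/(γ−1) → W_b/(P₁V₁) = -1.843.
W_a / W_b = -1.381 / -1.843 = 0.7492.

W_a / W_b ≈ 0.749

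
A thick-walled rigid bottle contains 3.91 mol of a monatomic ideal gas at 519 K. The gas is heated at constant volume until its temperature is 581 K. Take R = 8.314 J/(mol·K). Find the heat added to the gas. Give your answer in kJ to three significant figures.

Q ≈ 3.02 kJ

Constant volume ⇒ W = 0, so Q = ΔU = nCᵥΔT with Cᵥ = 3R/2 = 12.47 J/(mol·K).
ΔU = (3.91)(12.47)(581 − 519) = 3023 J.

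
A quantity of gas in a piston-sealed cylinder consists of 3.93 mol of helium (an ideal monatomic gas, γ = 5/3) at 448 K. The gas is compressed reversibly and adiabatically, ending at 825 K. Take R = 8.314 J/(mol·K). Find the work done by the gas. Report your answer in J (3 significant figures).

Adiabatic ⇒ Q = 0, so W_by = −ΔU = nCᵥ(T₁ − T₂).
Cᵥ = 3R/2 = 12.47 J/(mol·K).
W = (3.93)(12.47)(448 − 825) = -18477 J.

W ≈ -18500 J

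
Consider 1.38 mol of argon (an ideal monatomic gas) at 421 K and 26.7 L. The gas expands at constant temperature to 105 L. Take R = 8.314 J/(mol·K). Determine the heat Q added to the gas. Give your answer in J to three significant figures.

Isothermal ⇒ ΔU = 0, so Q = W = nRT ln(V₂/V₁).
Q = (1.38)(8.314)(421) ln(105/26.7) = 4830 × 1.369 = 6614 J.

Q ≈ 6610 J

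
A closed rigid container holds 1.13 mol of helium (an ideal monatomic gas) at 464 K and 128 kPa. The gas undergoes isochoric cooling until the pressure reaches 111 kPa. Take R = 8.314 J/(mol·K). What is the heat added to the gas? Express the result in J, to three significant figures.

Constant volume ⇒ W = 0, so Q = ΔU = nCᵥΔT with Cᵥ = 3R/2 = 12.47 J/(mol·K).
At constant V, T₂/T₁ = P₂/P₁ ⇒ ΔT = T₁(P₂/P₁ − 1) = 464·(111/128 − 1) = -61.62 K.
ΔU = (1.13)(12.47)(-61.62) = -868.4 J.

Q ≈ -868 J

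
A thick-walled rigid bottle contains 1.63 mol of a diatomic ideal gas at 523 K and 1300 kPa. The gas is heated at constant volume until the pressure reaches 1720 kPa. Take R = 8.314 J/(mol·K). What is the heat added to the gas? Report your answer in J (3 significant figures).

Constant volume ⇒ W = 0, so Q = ΔU = nCᵥΔT with Cᵥ = 5R/2 = 20.79 J/(mol·K).
At constant V, T₂/T₁ = P₂/P₁ ⇒ ΔT = T₁(P₂/P₁ − 1) = 523·(1720/1300 − 1) = 169 K.
ΔU = (1.63)(20.79)(169) = 5725 J.

Q ≈ 5720 J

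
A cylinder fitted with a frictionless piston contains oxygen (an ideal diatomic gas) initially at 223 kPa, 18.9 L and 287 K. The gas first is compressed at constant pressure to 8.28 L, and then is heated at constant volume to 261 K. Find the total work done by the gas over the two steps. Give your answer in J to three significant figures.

Step 1 (isobaric): W = PΔV = (223 kPa)(8.28 − 18.9 L) = -2368 J.
Step 2 (isochoric): W = 0 (constant volume).
W_total = -2368 + 0 = -2368 J.

W_total ≈ -2370 J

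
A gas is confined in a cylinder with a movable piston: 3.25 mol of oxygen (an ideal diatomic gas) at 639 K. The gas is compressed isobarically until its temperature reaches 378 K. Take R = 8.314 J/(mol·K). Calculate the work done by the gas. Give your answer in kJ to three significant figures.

W ≈ -7.05 kJ

Isobaric: W = P ΔV = nR ΔT.
W = (3.25)(8.314)(378 − 639) = -7052 J.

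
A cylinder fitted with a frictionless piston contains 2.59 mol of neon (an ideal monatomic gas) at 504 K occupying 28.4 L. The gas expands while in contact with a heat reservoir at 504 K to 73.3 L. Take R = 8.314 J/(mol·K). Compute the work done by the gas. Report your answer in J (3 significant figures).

W ≈ 10300 J

Isothermal: W = nRT ln(V₂/V₁).
W = (2.59)(8.314)(504) × ln(73.3/28.4)
  = 10853 × 0.9482
W_by_gas = 10290 J.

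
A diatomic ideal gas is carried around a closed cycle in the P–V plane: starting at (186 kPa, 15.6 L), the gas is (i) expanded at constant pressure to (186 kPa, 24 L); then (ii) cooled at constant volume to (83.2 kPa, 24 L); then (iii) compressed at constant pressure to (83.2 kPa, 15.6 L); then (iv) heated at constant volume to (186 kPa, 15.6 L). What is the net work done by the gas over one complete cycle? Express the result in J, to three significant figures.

Constant-volume legs do no work.
W(i) = (186)(24 − 15.6) = 1562 J; W(iii) = (83.2)(15.6 − 24) = -698.9 J.
W_net = 1562 − 698.9 = 863.5 J (the clockwise enclosed area).

W_net ≈ 864 J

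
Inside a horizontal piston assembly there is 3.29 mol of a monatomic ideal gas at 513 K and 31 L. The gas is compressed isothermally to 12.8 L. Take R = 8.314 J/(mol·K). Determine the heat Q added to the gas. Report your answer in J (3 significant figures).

Q ≈ -12400 J

Isothermal ⇒ ΔU = 0, so Q = W = nRT ln(V₂/V₁).
Q = (3.29)(8.314)(513) ln(12.8/31) = 14032 × -0.8845 = -12412 J.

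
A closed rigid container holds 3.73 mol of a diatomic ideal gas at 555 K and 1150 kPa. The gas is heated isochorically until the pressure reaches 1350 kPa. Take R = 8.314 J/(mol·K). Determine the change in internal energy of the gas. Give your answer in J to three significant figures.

Constant volume ⇒ W = 0, so Q = ΔU = nCᵥΔT with Cᵥ = 5R/2 = 20.79 J/(mol·K).
At constant V, T₂/T₁ = P₂/P₁ ⇒ ΔT = T₁(P₂/P₁ − 1) = 555·(1350/1150 − 1) = 96.52 K.
ΔU = (3.73)(20.79)(96.52) = 7483 J.

ΔU ≈ 7480 J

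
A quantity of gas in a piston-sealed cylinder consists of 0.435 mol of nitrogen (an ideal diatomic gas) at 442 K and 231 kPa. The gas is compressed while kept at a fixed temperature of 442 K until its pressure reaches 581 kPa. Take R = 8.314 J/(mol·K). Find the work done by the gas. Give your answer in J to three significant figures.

W ≈ -1470 J

Isothermal process: W = nRT ln(V₂/V₁) = nRT ln(P₁/P₂).
W = (0.435)(8.314)(442) × ln(231/581)
  = 1599 × ln(0.3976) = 1599 × -0.9223
W_by_gas = -1474 J.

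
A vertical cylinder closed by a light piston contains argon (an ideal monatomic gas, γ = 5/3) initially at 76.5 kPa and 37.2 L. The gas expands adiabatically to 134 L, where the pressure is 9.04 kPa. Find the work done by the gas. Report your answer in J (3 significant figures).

W ≈ 2450 J

Adiabatic: W = (P₁V₁ − P₂V₂)/(γ − 1) with γ = 5/3.
P₁V₁ = 2846 J, P₂V₂ = 1211 J.
W = (2846 − 1211) / 0.6667 = 2452 J.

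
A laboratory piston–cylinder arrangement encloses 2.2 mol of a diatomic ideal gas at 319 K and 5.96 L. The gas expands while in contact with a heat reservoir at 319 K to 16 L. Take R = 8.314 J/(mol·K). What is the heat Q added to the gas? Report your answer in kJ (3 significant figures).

Q ≈ 5.76 kJ

Isothermal ⇒ ΔU = 0, so Q = W = nRT ln(V₂/V₁).
Q = (2.2)(8.314)(319) ln(16/5.96) = 5835 × 0.9875 = 5762 J.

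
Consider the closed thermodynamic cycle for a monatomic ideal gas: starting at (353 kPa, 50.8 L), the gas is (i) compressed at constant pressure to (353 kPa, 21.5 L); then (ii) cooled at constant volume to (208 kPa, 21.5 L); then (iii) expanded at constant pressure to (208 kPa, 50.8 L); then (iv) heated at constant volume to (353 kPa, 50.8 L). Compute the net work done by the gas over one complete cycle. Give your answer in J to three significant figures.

W_net ≈ -4250 J

Constant-volume legs do no work.
W(i) = (353)(21.5 − 50.8) = -10343 J; W(iii) = (208)(50.8 − 21.5) = 6094 J.
W_net = -10343 + 6094 = -4248 J (the counter-clockwise enclosed area).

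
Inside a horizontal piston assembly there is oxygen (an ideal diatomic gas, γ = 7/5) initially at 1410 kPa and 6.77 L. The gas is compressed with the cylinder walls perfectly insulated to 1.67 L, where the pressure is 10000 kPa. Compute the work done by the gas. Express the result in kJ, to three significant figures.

Adiabatic: W = (P₁V₁ − P₂V₂)/(γ − 1) with γ = 7/5.
P₁V₁ = 9546 J, P₂V₂ = 16700 J.
W = (9546 − 16700) / 0.4 = -17886 J.

W ≈ -17.9 kJ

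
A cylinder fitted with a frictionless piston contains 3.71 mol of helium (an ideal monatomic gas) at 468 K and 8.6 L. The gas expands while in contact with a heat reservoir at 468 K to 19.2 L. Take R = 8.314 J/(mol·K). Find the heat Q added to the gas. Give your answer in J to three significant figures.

Isothermal ⇒ ΔU = 0, so Q = W = nRT ln(V₂/V₁).
Q = (3.71)(8.314)(468) ln(19.2/8.6) = 14435 × 0.8031 = 11594 J.

Q ≈ 11600 J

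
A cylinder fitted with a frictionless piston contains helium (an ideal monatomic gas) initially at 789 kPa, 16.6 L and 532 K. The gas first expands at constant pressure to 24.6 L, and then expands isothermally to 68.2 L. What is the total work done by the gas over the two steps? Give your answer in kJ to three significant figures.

W_total ≈ 26.1 kJ

Step 1 (isobaric): W = PΔV = (789 kPa)(24.6 − 16.6 L) = 6312 J.
After step 1: P = 789 kPa, V = 24.6 L, T = 788.4 K.
Step 2 (isothermal): W = P₁V₁ ln(V₂/V₁) = (19409) ln(68.2/24.6) = 19792 J.
W_total = 6312 + 19792 = 26104 J.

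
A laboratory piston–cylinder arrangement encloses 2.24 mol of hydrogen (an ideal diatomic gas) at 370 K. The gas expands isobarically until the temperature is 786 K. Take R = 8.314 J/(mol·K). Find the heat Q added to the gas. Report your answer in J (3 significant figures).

Isobaric: W = nRΔT = (2.24)(8.314)(416) = 7747 J.
ΔU = nCᵥΔT with Cᵥ = 5R/2: ΔU = (2.24)(20.79)(416) = 19368 J.
Q = ΔU + W = 19368 + 7747 = 27116 J.

Q ≈ 27100 J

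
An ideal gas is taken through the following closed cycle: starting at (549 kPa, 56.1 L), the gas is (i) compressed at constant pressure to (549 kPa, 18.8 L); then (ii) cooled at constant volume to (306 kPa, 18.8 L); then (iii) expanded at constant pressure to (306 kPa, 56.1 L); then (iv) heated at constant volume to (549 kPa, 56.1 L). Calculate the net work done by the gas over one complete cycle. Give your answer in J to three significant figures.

W_net ≈ -9060 J

Constant-volume legs do no work.
W(i) = (549)(18.8 − 56.1) = -20478 J; W(iii) = (306)(56.1 − 18.8) = 11414 J.
W_net = -20478 + 11414 = -9064 J (the counter-clockwise enclosed area).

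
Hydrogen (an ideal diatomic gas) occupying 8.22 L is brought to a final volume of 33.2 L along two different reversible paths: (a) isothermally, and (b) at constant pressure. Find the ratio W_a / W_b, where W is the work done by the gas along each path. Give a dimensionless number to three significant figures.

W_a / W_b ≈ 0.459

Path (a) isothermal: W = P₁V₁ ln(V₂/V₁) → W_a/(P₁V₁) = 1.396.
Path (b) isobaric: W = P₁(V₂ − V₁) → W_b/(P₁V₁) = 3.039.
W_a / W_b = 1.396 / 3.039 = 0.4594.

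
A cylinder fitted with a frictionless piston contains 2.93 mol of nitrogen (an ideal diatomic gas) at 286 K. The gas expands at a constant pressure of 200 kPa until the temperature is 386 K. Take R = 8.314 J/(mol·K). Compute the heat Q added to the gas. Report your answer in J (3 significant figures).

Q ≈ 8530 J

Isobaric: W = nRΔT = (2.93)(8.314)(100) = 2436 J.
ΔU = nCᵥΔT with Cᵥ = 5R/2: ΔU = (2.93)(20.79)(100) = 6090 J.
Q = ΔU + W = 6090 + 2436 = 8526 J.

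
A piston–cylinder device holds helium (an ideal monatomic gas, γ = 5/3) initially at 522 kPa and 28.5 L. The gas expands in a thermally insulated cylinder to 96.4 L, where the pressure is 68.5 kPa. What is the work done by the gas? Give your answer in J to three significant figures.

W ≈ 12400 J

Adiabatic: W = (P₁V₁ − P₂V₂)/(γ − 1) with γ = 5/3.
P₁V₁ = 14877 J, P₂V₂ = 6603 J.
W = (14877 − 6603) / 0.6667 = 12410 J.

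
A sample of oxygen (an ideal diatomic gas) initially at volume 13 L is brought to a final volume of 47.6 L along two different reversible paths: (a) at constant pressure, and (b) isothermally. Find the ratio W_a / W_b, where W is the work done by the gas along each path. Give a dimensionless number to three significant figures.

Path (a) isobaric: W = P₁(V₂ − V₁) → W_a/(P₁V₁) = 2.662.
Path (b) isothermal: W = P₁V₁ ln(V₂/V₁) → W_b/(P₁V₁) = 1.298.
W_a / W_b = 2.662 / 1.298 = 2.051.

W_a / W_b ≈ 2.05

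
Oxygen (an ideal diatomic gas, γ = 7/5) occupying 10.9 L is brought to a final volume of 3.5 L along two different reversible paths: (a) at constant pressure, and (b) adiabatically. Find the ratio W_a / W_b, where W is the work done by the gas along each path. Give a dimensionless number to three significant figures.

W_a / W_b ≈ 0.472

Path (a) isobaric: W = P₁(V₂ − V₁) → W_a/(P₁V₁) = -0.6789.
Path (b) adiabatic: W = P₁V₁(1 − (V₁/V₂)^(γ−1))/(γ−1) → W_b/(P₁V₁) = -1.438.
W_a / W_b = -0.6789 / -1.438 = 0.4721.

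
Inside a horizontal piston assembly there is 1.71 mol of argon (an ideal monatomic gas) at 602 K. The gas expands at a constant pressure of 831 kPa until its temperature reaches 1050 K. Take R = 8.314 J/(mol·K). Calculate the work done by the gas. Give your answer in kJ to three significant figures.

W ≈ 6.37 kJ

Isobaric: W = P ΔV = nR ΔT.
W = (1.71)(8.314)(1050 − 602) = 6369 J.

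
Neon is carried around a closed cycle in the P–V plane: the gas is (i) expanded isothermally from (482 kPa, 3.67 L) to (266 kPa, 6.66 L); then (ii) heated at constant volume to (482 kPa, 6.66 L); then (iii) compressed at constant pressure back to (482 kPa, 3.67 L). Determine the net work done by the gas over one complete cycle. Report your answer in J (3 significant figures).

Leg (i): W = PᵢVᵢ ln(V_f/Vᵢ) = (1769) ln(6.66/3.67) = 1054 J.
Leg (ii): W = 0.
Leg (iii): W = PΔV = (482)(3.67 − 6.66) = -1441 J.
W_net = 1054 − 1441 = -387 J.

W_net ≈ -387 J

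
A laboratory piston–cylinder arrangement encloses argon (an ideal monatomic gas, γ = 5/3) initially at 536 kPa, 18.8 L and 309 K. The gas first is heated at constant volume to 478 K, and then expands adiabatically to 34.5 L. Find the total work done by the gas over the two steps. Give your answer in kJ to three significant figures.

W_total ≈ 7.78 kJ

Step 1 (isochoric): W = 0 (constant volume).
After step 1: P = 829.2 kPa (V unchanged).
Step 2 (adiabatic): W = (P₁V₁ − P₂V₂)/(γ−1) = (15588 − 10400)/0.667 = 7783 J.
W_total = 0 + 7783 = 7783 J.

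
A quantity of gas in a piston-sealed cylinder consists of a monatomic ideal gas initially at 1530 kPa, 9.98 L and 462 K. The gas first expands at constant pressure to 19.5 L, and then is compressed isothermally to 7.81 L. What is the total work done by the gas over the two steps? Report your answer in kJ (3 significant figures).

W_total ≈ -12.7 kJ

Step 1 (isobaric): W = PΔV = (1530 kPa)(19.5 − 9.98 L) = 14566 J.
After step 1: P = 1530 kPa, V = 19.5 L, T = 902.7 K.
Step 2 (isothermal): W = P₁V₁ ln(V₂/V₁) = (29835) ln(7.81/19.5) = -27299 J.
W_total = 14566 − 27299 = -12734 J.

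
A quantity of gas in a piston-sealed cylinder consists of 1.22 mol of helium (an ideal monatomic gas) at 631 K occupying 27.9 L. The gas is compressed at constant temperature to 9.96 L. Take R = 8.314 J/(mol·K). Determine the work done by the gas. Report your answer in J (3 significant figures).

Isothermal: W = nRT ln(V₂/V₁).
W = (1.22)(8.314)(631) × ln(9.96/27.9)
  = 6400 × -1.03
W_by_gas = -6593 J.

W ≈ -6590 J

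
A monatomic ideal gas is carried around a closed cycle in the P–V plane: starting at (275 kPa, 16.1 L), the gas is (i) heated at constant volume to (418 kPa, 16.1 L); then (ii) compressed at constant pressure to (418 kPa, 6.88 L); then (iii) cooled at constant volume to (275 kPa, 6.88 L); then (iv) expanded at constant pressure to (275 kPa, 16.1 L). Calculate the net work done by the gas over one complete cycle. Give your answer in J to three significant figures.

W_net ≈ -1320 J

Constant-volume legs do no work.
W(ii) = (418)(6.88 − 16.1) = -3854 J; W(iv) = (275)(16.1 − 6.88) = 2536 J.
W_net = -3854 + 2536 = -1318 J (the counter-clockwise enclosed area).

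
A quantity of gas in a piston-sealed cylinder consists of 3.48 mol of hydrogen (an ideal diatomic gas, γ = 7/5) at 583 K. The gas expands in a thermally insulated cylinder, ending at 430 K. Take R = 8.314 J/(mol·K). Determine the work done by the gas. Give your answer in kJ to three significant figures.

Adiabatic ⇒ Q = 0, so W_by = −ΔU = nCᵥ(T₁ − T₂).
Cᵥ = 5R/2 = 20.79 J/(mol·K).
W = (3.48)(20.79)(583 − 430) = 11067 J.

W ≈ 11.1 kJ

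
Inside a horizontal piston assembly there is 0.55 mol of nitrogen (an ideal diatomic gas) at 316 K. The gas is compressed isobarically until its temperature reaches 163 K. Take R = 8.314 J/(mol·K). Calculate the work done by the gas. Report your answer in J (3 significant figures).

W ≈ -700 J

Isobaric: W = P ΔV = nR ΔT.
W = (0.55)(8.314)(163 − 316) = -699.6 J.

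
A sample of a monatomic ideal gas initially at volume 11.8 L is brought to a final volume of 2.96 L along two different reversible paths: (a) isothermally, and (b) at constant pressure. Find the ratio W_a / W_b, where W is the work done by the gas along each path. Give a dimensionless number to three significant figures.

W_a / W_b ≈ 1.85

Path (a) isothermal: W = P₁V₁ ln(V₂/V₁) → W_a/(P₁V₁) = -1.383.
Path (b) isobaric: W = P₁(V₂ − V₁) → W_b/(P₁V₁) = -0.7492.
W_a / W_b = -1.383 / -0.7492 = 1.846.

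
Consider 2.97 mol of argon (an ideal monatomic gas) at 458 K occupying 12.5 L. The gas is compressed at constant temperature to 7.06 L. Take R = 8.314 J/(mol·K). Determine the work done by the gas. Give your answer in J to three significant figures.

W ≈ -6460 J

Isothermal: W = nRT ln(V₂/V₁).
W = (2.97)(8.314)(458) × ln(7.06/12.5)
  = 11309 × -0.5713
W_by_gas = -6461 J.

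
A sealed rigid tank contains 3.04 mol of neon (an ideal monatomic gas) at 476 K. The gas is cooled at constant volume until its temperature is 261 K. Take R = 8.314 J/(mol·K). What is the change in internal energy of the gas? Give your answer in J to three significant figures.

Constant volume ⇒ W = 0, so Q = ΔU = nCᵥΔT with Cᵥ = 3R/2 = 12.47 J/(mol·K).
ΔU = (3.04)(12.47)(261 − 476) = -8151 J.

ΔU ≈ -8150 J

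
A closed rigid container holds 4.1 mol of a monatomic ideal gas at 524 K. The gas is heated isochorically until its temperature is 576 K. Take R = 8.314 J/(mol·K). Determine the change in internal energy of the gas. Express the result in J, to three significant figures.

Constant volume ⇒ W = 0, so Q = ΔU = nCᵥΔT with Cᵥ = 3R/2 = 12.47 J/(mol·K).
ΔU = (4.1)(12.47)(576 − 524) = 2659 J.

ΔU ≈ 2660 J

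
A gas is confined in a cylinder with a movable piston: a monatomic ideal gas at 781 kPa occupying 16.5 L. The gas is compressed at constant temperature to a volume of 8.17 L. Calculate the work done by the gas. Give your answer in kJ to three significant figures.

Isothermal: W = nRT ln(V₂/V₁) = P₁V₁ ln(V₂/V₁).
P₁V₁ = (781 kPa)(16.5 L) = 12886 J.
W = 12886 × ln(8.17/16.5) = 12886 × -0.7029
W_by_gas = -9058 J.

W ≈ -9.06 kJ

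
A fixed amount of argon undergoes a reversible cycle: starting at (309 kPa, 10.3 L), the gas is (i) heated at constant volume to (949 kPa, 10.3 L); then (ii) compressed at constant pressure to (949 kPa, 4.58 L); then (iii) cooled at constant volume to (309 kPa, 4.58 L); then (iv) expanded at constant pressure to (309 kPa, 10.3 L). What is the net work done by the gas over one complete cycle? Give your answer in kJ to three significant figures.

Constant-volume legs do no work.
W(ii) = (949)(4.58 − 10.3) = -5428 J; W(iv) = (309)(10.3 − 4.58) = 1767 J.
W_net = -5428 + 1767 = -3661 J (the counter-clockwise enclosed area).

W_net ≈ -3.66 kJ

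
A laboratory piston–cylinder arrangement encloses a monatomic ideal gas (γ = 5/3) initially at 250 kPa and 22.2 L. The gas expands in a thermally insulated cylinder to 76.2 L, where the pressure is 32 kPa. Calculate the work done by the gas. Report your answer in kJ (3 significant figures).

W ≈ 4.67 kJ

Adiabatic: W = (P₁V₁ − P₂V₂)/(γ − 1) with γ = 5/3.
P₁V₁ = 5550 J, P₂V₂ = 2438 J.
W = (5550 − 2438) / 0.6667 = 4667 J.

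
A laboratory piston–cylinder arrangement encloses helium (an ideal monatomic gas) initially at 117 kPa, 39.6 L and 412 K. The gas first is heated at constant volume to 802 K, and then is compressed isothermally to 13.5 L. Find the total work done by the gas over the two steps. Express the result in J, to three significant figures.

Step 1 (isochoric): W = 0 (constant volume).
After step 1: P = 227.8 kPa (V unchanged).
Step 2 (isothermal): W = P₁V₁ ln(V₂/V₁) = (9019) ln(13.5/39.6) = -9706 J.
W_total = 0 − 9706 = -9706 J.

W_total ≈ -9710 J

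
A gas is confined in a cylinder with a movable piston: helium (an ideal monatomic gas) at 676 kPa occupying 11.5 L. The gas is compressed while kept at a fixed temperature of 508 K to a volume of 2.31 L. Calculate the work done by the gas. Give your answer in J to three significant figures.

W ≈ -12500 J

Isothermal: W = nRT ln(V₂/V₁) = P₁V₁ ln(V₂/V₁).
P₁V₁ = (676 kPa)(11.5 L) = 7774 J.
W = 7774 × ln(2.31/11.5) = 7774 × -1.605
W_by_gas = -12478 J.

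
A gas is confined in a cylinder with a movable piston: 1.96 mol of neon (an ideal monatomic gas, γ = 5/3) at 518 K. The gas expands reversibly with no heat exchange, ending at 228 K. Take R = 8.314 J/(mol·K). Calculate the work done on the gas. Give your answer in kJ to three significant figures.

W ≈ -7.09 kJ

Adiabatic ⇒ Q = 0, so W_by = −ΔU = nCᵥ(T₁ − T₂).
Cᵥ = 3R/2 = 12.47 J/(mol·K).
W = (1.96)(12.47)(518 − 228) = 7089 J.
Work on gas = −W_by = -7089 J.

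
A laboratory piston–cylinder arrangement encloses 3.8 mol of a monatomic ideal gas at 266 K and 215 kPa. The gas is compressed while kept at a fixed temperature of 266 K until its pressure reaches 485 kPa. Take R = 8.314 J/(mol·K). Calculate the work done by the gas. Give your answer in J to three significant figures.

Isothermal process: W = nRT ln(V₂/V₁) = nRT ln(P₁/P₂).
W = (3.8)(8.314)(266) × ln(215/485)
  = 8404 × ln(0.4433) = 8404 × -0.8135
W_by_gas = -6837 J.

W ≈ -6840 J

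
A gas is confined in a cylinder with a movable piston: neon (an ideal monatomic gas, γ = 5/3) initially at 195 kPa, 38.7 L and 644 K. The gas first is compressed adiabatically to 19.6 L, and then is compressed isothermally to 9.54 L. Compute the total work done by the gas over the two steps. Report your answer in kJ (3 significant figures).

Step 1 (adiabatic): W = (P₁V₁ − P₂V₂)/(γ−1) = (7547 − 11877)/0.667 = -6496 J.
After step 1: P = 606 kPa, V = 19.6 L, T = 1014 K.
Step 2 (isothermal): W = P₁V₁ ln(V₂/V₁) = (11877) ln(9.54/19.6) = -8552 J.
W_total = -6496 − 8552 = -15048 J.

W_total ≈ -15.0 kJ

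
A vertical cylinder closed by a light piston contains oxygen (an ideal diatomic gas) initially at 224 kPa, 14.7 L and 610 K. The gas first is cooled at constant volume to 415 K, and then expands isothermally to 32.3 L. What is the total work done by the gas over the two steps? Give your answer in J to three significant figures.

Step 1 (isochoric): W = 0 (constant volume).
After step 1: P = 152.4 kPa (V unchanged).
Step 2 (isothermal): W = P₁V₁ ln(V₂/V₁) = (2240) ln(32.3/14.7) = 1764 J.
W_total = 0 + 1764 = 1764 J.

W_total ≈ 1760 J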